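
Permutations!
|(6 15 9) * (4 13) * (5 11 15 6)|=4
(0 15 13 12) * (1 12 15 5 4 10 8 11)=[5, 12, 2, 3, 10, 4, 6, 7, 11, 9, 8, 1, 0, 15, 14, 13]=(0 5 4 10 8 11 1 12)(13 15)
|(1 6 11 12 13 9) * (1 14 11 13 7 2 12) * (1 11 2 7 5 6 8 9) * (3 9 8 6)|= |(1 6 13)(2 12 5 3 9 14)|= 6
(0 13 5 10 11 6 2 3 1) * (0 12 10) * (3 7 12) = [13, 3, 7, 1, 4, 0, 2, 12, 8, 9, 11, 6, 10, 5] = (0 13 5)(1 3)(2 7 12 10 11 6)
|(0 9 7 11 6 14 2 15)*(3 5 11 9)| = |(0 3 5 11 6 14 2 15)(7 9)| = 8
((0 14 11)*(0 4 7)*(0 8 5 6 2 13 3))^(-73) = (0 7 2 14 8 13 11 5 3 4 6)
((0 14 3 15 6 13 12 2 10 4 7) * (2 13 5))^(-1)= (0 7 4 10 2 5 6 15 3 14)(12 13)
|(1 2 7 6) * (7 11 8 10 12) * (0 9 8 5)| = 11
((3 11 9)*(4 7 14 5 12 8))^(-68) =(3 11 9)(4 12 14)(5 7 8)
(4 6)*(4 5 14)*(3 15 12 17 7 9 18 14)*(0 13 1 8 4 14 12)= (0 13 1 8 4 6 5 3 15)(7 9 18 12 17)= [13, 8, 2, 15, 6, 3, 5, 9, 4, 18, 10, 11, 17, 1, 14, 0, 16, 7, 12]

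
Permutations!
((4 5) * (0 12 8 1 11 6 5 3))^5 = (0 6 12 5 8 4 1 3 11)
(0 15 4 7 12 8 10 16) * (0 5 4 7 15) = (4 15 7 12 8 10 16 5) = [0, 1, 2, 3, 15, 4, 6, 12, 10, 9, 16, 11, 8, 13, 14, 7, 5]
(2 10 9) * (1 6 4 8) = (1 6 4 8)(2 10 9) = [0, 6, 10, 3, 8, 5, 4, 7, 1, 2, 9]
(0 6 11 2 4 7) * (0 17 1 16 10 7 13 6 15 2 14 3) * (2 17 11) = [15, 16, 4, 0, 13, 5, 2, 11, 8, 9, 7, 14, 12, 6, 3, 17, 10, 1] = (0 15 17 1 16 10 7 11 14 3)(2 4 13 6)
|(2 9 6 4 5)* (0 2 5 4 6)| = 3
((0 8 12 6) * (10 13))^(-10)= ((0 8 12 6)(10 13))^(-10)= (13)(0 12)(6 8)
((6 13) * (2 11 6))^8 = ((2 11 6 13))^8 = (13)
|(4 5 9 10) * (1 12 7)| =|(1 12 7)(4 5 9 10)| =12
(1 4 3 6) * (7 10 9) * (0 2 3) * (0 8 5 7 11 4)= [2, 0, 3, 6, 8, 7, 1, 10, 5, 11, 9, 4]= (0 2 3 6 1)(4 8 5 7 10 9 11)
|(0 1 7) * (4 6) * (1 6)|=|(0 6 4 1 7)|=5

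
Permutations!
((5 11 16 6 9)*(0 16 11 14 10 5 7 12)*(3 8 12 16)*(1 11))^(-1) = ((0 3 8 12)(1 11)(5 14 10)(6 9 7 16))^(-1) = (0 12 8 3)(1 11)(5 10 14)(6 16 7 9)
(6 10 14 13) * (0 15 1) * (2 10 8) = [15, 0, 10, 3, 4, 5, 8, 7, 2, 9, 14, 11, 12, 6, 13, 1] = (0 15 1)(2 10 14 13 6 8)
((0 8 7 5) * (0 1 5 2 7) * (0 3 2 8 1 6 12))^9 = (0 12 6 5 1)(2 7 8 3)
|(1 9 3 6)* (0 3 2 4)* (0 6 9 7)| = 8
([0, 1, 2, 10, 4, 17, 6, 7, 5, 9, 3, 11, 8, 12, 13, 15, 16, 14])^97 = (3 10)(5 17 14 13 12 8)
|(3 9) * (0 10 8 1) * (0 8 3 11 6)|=6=|(0 10 3 9 11 6)(1 8)|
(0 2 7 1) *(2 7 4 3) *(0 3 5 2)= (0 7 1 3)(2 4 5)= [7, 3, 4, 0, 5, 2, 6, 1]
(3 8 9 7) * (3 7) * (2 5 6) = (2 5 6)(3 8 9) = [0, 1, 5, 8, 4, 6, 2, 7, 9, 3]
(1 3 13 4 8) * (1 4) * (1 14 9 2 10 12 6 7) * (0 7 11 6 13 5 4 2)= (0 7 1 3 5 4 8 2 10 12 13 14 9)(6 11)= [7, 3, 10, 5, 8, 4, 11, 1, 2, 0, 12, 6, 13, 14, 9]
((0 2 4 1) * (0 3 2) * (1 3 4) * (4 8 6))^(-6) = ((1 8 6 4 3 2))^(-6) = (8)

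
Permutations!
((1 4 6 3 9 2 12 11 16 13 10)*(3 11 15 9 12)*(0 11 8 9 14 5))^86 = ((0 11 16 13 10 1 4 6 8 9 2 3 12 15 14 5))^86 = (0 4 12 16 8 14 10 2)(1 3 11 6 15 13 9 5)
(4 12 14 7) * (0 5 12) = (0 5 12 14 7 4) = [5, 1, 2, 3, 0, 12, 6, 4, 8, 9, 10, 11, 14, 13, 7]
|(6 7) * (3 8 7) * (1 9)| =4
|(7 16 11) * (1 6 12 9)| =|(1 6 12 9)(7 16 11)| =12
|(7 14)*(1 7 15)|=4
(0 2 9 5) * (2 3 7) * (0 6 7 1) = [3, 0, 9, 1, 4, 6, 7, 2, 8, 5] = (0 3 1)(2 9 5 6 7)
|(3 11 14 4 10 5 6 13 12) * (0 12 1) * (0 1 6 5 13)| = |(0 12 3 11 14 4 10 13 6)| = 9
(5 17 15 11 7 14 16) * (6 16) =[0, 1, 2, 3, 4, 17, 16, 14, 8, 9, 10, 7, 12, 13, 6, 11, 5, 15] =(5 17 15 11 7 14 6 16)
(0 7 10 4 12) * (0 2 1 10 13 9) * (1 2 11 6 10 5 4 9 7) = (0 1 5 4 12 11 6 10 9)(7 13) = [1, 5, 2, 3, 12, 4, 10, 13, 8, 0, 9, 6, 11, 7]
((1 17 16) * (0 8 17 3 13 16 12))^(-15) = ((0 8 17 12)(1 3 13 16))^(-15) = (0 8 17 12)(1 3 13 16)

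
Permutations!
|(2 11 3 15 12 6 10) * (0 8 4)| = 21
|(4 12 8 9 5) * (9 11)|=|(4 12 8 11 9 5)|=6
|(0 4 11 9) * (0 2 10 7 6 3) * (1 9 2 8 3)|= 11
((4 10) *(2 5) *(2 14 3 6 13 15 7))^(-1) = ((2 5 14 3 6 13 15 7)(4 10))^(-1) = (2 7 15 13 6 3 14 5)(4 10)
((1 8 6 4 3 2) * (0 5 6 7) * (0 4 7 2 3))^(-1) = (0 4 7 6 5)(1 2 8)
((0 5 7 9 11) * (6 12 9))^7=(12)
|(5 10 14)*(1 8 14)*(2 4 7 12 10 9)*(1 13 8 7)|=|(1 7 12 10 13 8 14 5 9 2 4)|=11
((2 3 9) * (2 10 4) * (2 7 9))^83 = ((2 3)(4 7 9 10))^83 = (2 3)(4 10 9 7)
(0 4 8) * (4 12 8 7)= (0 12 8)(4 7)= [12, 1, 2, 3, 7, 5, 6, 4, 0, 9, 10, 11, 8]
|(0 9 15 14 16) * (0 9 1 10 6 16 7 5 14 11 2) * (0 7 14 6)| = 24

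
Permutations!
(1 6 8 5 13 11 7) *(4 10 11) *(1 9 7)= (1 6 8 5 13 4 10 11)(7 9)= [0, 6, 2, 3, 10, 13, 8, 9, 5, 7, 11, 1, 12, 4]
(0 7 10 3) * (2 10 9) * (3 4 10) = (0 7 9 2 3)(4 10) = [7, 1, 3, 0, 10, 5, 6, 9, 8, 2, 4]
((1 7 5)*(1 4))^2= ((1 7 5 4))^2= (1 5)(4 7)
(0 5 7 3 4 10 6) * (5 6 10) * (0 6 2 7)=(10)(0 2 7 3 4 5)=[2, 1, 7, 4, 5, 0, 6, 3, 8, 9, 10]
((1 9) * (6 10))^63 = ((1 9)(6 10))^63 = (1 9)(6 10)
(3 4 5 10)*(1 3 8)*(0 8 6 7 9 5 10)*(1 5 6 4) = (0 8 5)(1 3)(4 10)(6 7 9) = [8, 3, 2, 1, 10, 0, 7, 9, 5, 6, 4]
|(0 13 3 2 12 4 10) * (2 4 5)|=15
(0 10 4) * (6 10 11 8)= [11, 1, 2, 3, 0, 5, 10, 7, 6, 9, 4, 8]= (0 11 8 6 10 4)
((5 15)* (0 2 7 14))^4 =(15)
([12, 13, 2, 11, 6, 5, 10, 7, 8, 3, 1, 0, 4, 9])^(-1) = [11, 10, 2, 9, 12, 5, 4, 7, 8, 13, 6, 3, 0, 1]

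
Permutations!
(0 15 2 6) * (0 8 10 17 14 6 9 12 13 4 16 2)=(0 15)(2 9 12 13 4 16)(6 8 10 17 14)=[15, 1, 9, 3, 16, 5, 8, 7, 10, 12, 17, 11, 13, 4, 6, 0, 2, 14]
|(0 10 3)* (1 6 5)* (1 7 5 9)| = 6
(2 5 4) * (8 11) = (2 5 4)(8 11) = [0, 1, 5, 3, 2, 4, 6, 7, 11, 9, 10, 8]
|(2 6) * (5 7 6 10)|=5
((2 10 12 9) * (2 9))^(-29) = ((2 10 12))^(-29) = (2 10 12)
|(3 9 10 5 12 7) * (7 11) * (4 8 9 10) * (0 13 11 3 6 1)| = 12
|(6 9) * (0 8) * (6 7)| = |(0 8)(6 9 7)| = 6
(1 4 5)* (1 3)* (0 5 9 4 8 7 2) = [5, 8, 0, 1, 9, 3, 6, 2, 7, 4] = (0 5 3 1 8 7 2)(4 9)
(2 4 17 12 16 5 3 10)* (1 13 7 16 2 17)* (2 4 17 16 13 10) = (1 10 16 5 3 2 17 12 4)(7 13) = [0, 10, 17, 2, 1, 3, 6, 13, 8, 9, 16, 11, 4, 7, 14, 15, 5, 12]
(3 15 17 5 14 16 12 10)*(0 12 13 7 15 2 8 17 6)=(0 12 10 3 2 8 17 5 14 16 13 7 15 6)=[12, 1, 8, 2, 4, 14, 0, 15, 17, 9, 3, 11, 10, 7, 16, 6, 13, 5]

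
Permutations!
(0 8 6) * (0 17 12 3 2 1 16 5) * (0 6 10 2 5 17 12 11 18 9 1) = (0 8 10 2)(1 16 17 11 18 9)(3 5 6 12) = [8, 16, 0, 5, 4, 6, 12, 7, 10, 1, 2, 18, 3, 13, 14, 15, 17, 11, 9]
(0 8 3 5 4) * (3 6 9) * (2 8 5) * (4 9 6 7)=(0 5 9 3 2 8 7 4)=[5, 1, 8, 2, 0, 9, 6, 4, 7, 3]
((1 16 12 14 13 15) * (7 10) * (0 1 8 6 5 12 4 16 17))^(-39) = (17)(4 16)(5 13 6 14 8 12 15)(7 10)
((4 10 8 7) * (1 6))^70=(4 8)(7 10)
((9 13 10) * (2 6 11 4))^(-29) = (2 4 11 6)(9 13 10)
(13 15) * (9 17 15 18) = [0, 1, 2, 3, 4, 5, 6, 7, 8, 17, 10, 11, 12, 18, 14, 13, 16, 15, 9] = (9 17 15 13 18)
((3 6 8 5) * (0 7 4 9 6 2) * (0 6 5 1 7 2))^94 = (0 1 5 6 4)(2 7 3 8 9)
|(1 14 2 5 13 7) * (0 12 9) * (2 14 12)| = |(14)(0 2 5 13 7 1 12 9)| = 8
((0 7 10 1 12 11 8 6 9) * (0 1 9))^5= (0 12 7 11 10 8 9 6 1)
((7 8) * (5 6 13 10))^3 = ((5 6 13 10)(7 8))^3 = (5 10 13 6)(7 8)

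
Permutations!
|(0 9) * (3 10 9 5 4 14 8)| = 8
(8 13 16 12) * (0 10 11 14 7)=[10, 1, 2, 3, 4, 5, 6, 0, 13, 9, 11, 14, 8, 16, 7, 15, 12]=(0 10 11 14 7)(8 13 16 12)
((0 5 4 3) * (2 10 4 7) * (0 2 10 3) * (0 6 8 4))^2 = (0 7)(4 8 6)(5 10)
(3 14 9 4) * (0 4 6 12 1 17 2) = (0 4 3 14 9 6 12 1 17 2) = [4, 17, 0, 14, 3, 5, 12, 7, 8, 6, 10, 11, 1, 13, 9, 15, 16, 2]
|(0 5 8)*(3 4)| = |(0 5 8)(3 4)| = 6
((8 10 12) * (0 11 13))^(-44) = (0 11 13)(8 10 12)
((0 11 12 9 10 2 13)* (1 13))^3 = (0 9 1 11 10 13 12 2)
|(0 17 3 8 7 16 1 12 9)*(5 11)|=18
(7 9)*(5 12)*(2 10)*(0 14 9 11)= (0 14 9 7 11)(2 10)(5 12)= [14, 1, 10, 3, 4, 12, 6, 11, 8, 7, 2, 0, 5, 13, 9]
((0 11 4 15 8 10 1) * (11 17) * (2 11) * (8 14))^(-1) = (0 1 10 8 14 15 4 11 2 17)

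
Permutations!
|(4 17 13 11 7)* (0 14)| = |(0 14)(4 17 13 11 7)| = 10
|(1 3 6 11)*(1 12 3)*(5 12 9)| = 6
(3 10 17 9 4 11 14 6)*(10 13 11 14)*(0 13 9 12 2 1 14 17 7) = (0 13 11 10 7)(1 14 6 3 9 4 17 12 2) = [13, 14, 1, 9, 17, 5, 3, 0, 8, 4, 7, 10, 2, 11, 6, 15, 16, 12]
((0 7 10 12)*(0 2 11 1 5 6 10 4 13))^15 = ((0 7 4 13)(1 5 6 10 12 2 11))^15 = (0 13 4 7)(1 5 6 10 12 2 11)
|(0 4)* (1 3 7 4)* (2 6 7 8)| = 8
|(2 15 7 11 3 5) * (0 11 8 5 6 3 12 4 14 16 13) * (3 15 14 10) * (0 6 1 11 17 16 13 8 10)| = |(0 17 16 8 5 2 14 13 6 15 7 10 3 1 11 12 4)| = 17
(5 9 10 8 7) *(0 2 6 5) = (0 2 6 5 9 10 8 7) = [2, 1, 6, 3, 4, 9, 5, 0, 7, 10, 8]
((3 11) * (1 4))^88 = (11)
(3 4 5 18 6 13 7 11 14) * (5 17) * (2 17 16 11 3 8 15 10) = [0, 1, 17, 4, 16, 18, 13, 3, 15, 9, 2, 14, 12, 7, 8, 10, 11, 5, 6] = (2 17 5 18 6 13 7 3 4 16 11 14 8 15 10)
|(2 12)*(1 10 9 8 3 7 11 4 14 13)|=10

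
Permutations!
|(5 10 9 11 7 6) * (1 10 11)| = 12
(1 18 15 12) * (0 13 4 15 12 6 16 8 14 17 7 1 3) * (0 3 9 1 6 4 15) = (0 13 15 4)(1 18 12 9)(6 16 8 14 17 7) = [13, 18, 2, 3, 0, 5, 16, 6, 14, 1, 10, 11, 9, 15, 17, 4, 8, 7, 12]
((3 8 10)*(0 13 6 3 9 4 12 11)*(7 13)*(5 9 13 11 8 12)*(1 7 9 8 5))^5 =((0 9 4 1 7 11)(3 12 5 8 10 13 6))^5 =(0 11 7 1 4 9)(3 13 8 12 6 10 5)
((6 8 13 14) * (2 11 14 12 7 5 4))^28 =((2 11 14 6 8 13 12 7 5 4))^28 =(2 5 12 8 14)(4 7 13 6 11)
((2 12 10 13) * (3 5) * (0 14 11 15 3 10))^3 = ((0 14 11 15 3 5 10 13 2 12))^3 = (0 15 10 12 11 5 2 14 3 13)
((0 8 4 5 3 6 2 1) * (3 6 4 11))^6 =((0 8 11 3 4 5 6 2 1))^6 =(0 6 3)(1 5 11)(2 4 8)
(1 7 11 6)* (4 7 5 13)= (1 5 13 4 7 11 6)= [0, 5, 2, 3, 7, 13, 1, 11, 8, 9, 10, 6, 12, 4]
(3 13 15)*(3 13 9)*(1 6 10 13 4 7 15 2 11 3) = (1 6 10 13 2 11 3 9)(4 7 15) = [0, 6, 11, 9, 7, 5, 10, 15, 8, 1, 13, 3, 12, 2, 14, 4]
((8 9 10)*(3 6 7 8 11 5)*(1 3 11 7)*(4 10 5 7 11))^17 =((1 3 6)(4 10 11 7 8 9 5))^17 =(1 6 3)(4 7 5 11 9 10 8)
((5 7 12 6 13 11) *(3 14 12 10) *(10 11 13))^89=(3 10 6 12 14)(5 11 7)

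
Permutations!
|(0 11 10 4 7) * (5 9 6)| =|(0 11 10 4 7)(5 9 6)| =15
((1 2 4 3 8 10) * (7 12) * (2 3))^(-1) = (1 10 8 3)(2 4)(7 12)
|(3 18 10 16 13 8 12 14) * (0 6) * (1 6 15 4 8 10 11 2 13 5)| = 16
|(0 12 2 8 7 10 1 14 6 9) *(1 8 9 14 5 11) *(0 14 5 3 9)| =21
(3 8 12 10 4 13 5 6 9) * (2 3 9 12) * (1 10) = (1 10 4 13 5 6 12)(2 3 8) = [0, 10, 3, 8, 13, 6, 12, 7, 2, 9, 4, 11, 1, 5]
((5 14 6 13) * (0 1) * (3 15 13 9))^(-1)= (0 1)(3 9 6 14 5 13 15)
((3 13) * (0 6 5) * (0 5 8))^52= (13)(0 6 8)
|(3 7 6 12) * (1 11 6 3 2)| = 10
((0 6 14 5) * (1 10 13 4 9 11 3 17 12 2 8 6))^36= (0 11 6 13 12)(1 3 14 4 2)(5 9 8 10 17)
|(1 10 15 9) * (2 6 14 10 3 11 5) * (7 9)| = |(1 3 11 5 2 6 14 10 15 7 9)| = 11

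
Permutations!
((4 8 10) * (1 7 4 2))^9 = (1 8)(2 4)(7 10)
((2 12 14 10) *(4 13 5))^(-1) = ((2 12 14 10)(4 13 5))^(-1) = (2 10 14 12)(4 5 13)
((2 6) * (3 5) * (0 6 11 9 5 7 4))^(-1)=((0 6 2 11 9 5 3 7 4))^(-1)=(0 4 7 3 5 9 11 2 6)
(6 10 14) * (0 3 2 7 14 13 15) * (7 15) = (0 3 2 15)(6 10 13 7 14) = [3, 1, 15, 2, 4, 5, 10, 14, 8, 9, 13, 11, 12, 7, 6, 0]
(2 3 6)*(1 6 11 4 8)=(1 6 2 3 11 4 8)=[0, 6, 3, 11, 8, 5, 2, 7, 1, 9, 10, 4]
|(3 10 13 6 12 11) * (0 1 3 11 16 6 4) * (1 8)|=21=|(0 8 1 3 10 13 4)(6 12 16)|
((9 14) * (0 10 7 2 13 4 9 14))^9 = ((14)(0 10 7 2 13 4 9))^9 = (14)(0 7 13 9 10 2 4)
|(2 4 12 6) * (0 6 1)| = |(0 6 2 4 12 1)| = 6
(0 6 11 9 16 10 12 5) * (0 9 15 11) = [6, 1, 2, 3, 4, 9, 0, 7, 8, 16, 12, 15, 5, 13, 14, 11, 10] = (0 6)(5 9 16 10 12)(11 15)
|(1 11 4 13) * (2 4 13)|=|(1 11 13)(2 4)|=6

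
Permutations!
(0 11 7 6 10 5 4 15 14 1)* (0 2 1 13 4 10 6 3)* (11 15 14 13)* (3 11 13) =(0 15 3)(1 2)(4 14 13)(5 10)(7 11) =[15, 2, 1, 0, 14, 10, 6, 11, 8, 9, 5, 7, 12, 4, 13, 3]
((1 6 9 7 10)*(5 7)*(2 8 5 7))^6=(1 6 9 7 10)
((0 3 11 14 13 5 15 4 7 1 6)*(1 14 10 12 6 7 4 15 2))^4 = ((15)(0 3 11 10 12 6)(1 7 14 13 5 2))^4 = (15)(0 12 11)(1 5 14)(2 13 7)(3 6 10)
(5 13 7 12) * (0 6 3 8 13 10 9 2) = [6, 1, 0, 8, 4, 10, 3, 12, 13, 2, 9, 11, 5, 7] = (0 6 3 8 13 7 12 5 10 9 2)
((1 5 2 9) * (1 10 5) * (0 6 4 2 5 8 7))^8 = ((0 6 4 2 9 10 8 7))^8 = (10)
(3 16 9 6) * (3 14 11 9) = [0, 1, 2, 16, 4, 5, 14, 7, 8, 6, 10, 9, 12, 13, 11, 15, 3] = (3 16)(6 14 11 9)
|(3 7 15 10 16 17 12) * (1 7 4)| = |(1 7 15 10 16 17 12 3 4)| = 9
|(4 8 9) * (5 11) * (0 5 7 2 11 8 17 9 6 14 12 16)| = 21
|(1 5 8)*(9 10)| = 6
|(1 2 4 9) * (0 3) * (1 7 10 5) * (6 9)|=|(0 3)(1 2 4 6 9 7 10 5)|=8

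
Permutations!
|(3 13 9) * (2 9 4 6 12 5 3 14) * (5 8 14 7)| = 11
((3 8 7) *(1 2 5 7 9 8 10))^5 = (1 10 3 7 5 2)(8 9)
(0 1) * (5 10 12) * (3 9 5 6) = (0 1)(3 9 5 10 12 6) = [1, 0, 2, 9, 4, 10, 3, 7, 8, 5, 12, 11, 6]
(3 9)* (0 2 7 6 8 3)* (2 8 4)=(0 8 3 9)(2 7 6 4)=[8, 1, 7, 9, 2, 5, 4, 6, 3, 0]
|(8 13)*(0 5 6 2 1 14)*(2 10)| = 14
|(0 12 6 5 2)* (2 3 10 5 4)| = 15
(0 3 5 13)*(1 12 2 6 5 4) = (0 3 4 1 12 2 6 5 13) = [3, 12, 6, 4, 1, 13, 5, 7, 8, 9, 10, 11, 2, 0]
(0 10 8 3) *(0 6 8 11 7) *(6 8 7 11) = (11)(0 10 6 7)(3 8) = [10, 1, 2, 8, 4, 5, 7, 0, 3, 9, 6, 11]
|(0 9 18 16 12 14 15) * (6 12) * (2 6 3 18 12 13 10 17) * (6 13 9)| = 12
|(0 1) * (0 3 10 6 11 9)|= |(0 1 3 10 6 11 9)|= 7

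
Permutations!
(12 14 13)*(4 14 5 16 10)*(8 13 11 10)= (4 14 11 10)(5 16 8 13 12)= [0, 1, 2, 3, 14, 16, 6, 7, 13, 9, 4, 10, 5, 12, 11, 15, 8]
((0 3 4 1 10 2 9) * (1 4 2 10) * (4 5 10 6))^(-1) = ((0 3 2 9)(4 5 10 6))^(-1) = (0 9 2 3)(4 6 10 5)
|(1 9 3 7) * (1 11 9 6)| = 4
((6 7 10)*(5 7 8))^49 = (5 8 6 10 7)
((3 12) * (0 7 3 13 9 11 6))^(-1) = ((0 7 3 12 13 9 11 6))^(-1) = (0 6 11 9 13 12 3 7)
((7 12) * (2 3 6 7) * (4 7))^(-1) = (2 12 7 4 6 3)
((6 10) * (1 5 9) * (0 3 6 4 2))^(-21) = ((0 3 6 10 4 2)(1 5 9))^(-21) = (0 10)(2 6)(3 4)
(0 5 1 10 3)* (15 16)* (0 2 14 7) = [5, 10, 14, 2, 4, 1, 6, 0, 8, 9, 3, 11, 12, 13, 7, 16, 15] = (0 5 1 10 3 2 14 7)(15 16)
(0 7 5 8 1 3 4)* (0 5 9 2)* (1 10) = [7, 3, 0, 4, 5, 8, 6, 9, 10, 2, 1] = (0 7 9 2)(1 3 4 5 8 10)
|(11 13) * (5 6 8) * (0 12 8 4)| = |(0 12 8 5 6 4)(11 13)| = 6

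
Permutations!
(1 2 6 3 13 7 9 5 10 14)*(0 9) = (0 9 5 10 14 1 2 6 3 13 7) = [9, 2, 6, 13, 4, 10, 3, 0, 8, 5, 14, 11, 12, 7, 1]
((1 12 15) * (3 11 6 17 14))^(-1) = ((1 12 15)(3 11 6 17 14))^(-1) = (1 15 12)(3 14 17 6 11)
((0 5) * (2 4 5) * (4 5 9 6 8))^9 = ((0 2 5)(4 9 6 8))^9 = (4 9 6 8)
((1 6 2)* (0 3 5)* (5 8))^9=((0 3 8 5)(1 6 2))^9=(0 3 8 5)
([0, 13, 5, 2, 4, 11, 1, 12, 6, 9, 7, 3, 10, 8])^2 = [0, 8, 11, 5, 4, 3, 13, 10, 1, 9, 12, 2, 7, 6]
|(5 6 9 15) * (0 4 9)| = 6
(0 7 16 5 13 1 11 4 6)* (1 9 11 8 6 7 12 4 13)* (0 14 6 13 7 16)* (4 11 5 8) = [12, 4, 2, 3, 16, 1, 14, 0, 13, 5, 10, 7, 11, 9, 6, 15, 8] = (0 12 11 7)(1 4 16 8 13 9 5)(6 14)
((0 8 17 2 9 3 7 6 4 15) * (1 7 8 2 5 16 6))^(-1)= ((0 2 9 3 8 17 5 16 6 4 15)(1 7))^(-1)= (0 15 4 6 16 5 17 8 3 9 2)(1 7)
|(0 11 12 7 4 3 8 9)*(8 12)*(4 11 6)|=9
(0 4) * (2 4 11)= [11, 1, 4, 3, 0, 5, 6, 7, 8, 9, 10, 2]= (0 11 2 4)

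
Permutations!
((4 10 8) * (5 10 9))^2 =(4 5 8 9 10)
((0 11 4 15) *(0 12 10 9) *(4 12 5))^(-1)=(0 9 10 12 11)(4 5 15)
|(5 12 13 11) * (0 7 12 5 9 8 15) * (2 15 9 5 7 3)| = 20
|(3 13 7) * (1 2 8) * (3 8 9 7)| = 10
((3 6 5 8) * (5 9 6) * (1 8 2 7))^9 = (1 5)(2 8)(3 7)(6 9)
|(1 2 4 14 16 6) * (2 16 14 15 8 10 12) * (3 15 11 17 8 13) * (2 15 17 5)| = |(1 16 6)(2 4 11 5)(3 17 8 10 12 15 13)| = 84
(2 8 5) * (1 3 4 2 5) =(1 3 4 2 8) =[0, 3, 8, 4, 2, 5, 6, 7, 1]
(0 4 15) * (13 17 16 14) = (0 4 15)(13 17 16 14) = [4, 1, 2, 3, 15, 5, 6, 7, 8, 9, 10, 11, 12, 17, 13, 0, 14, 16]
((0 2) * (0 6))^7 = (0 2 6)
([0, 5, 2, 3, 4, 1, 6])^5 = [0, 5, 2, 3, 4, 1, 6]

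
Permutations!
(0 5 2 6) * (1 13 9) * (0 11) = (0 5 2 6 11)(1 13 9) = [5, 13, 6, 3, 4, 2, 11, 7, 8, 1, 10, 0, 12, 9]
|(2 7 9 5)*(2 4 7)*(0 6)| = 4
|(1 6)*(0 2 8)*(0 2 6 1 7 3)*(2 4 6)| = |(0 2 8 4 6 7 3)| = 7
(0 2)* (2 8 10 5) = (0 8 10 5 2) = [8, 1, 0, 3, 4, 2, 6, 7, 10, 9, 5]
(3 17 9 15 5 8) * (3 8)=(3 17 9 15 5)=[0, 1, 2, 17, 4, 3, 6, 7, 8, 15, 10, 11, 12, 13, 14, 5, 16, 9]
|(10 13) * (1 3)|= |(1 3)(10 13)|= 2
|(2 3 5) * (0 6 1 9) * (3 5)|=|(0 6 1 9)(2 5)|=4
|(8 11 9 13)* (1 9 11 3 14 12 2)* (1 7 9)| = |(2 7 9 13 8 3 14 12)| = 8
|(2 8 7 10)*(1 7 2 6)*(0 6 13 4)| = 14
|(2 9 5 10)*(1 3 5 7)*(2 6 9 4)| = 14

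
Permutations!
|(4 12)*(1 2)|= 2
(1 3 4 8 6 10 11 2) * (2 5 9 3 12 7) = (1 12 7 2)(3 4 8 6 10 11 5 9) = [0, 12, 1, 4, 8, 9, 10, 2, 6, 3, 11, 5, 7]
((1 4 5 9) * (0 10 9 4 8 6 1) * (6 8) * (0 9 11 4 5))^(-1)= (0 4 11 10)(1 6)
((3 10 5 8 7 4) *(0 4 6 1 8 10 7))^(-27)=((0 4 3 7 6 1 8)(5 10))^(-27)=(0 4 3 7 6 1 8)(5 10)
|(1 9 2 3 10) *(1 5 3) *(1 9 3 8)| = 10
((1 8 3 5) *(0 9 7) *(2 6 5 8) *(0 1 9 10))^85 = ((0 10)(1 2 6 5 9 7)(3 8))^85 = (0 10)(1 2 6 5 9 7)(3 8)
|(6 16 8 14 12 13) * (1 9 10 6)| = |(1 9 10 6 16 8 14 12 13)| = 9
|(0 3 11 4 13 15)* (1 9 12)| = |(0 3 11 4 13 15)(1 9 12)| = 6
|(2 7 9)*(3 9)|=4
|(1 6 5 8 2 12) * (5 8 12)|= |(1 6 8 2 5 12)|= 6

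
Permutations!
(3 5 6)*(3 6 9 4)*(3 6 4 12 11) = [0, 1, 2, 5, 6, 9, 4, 7, 8, 12, 10, 3, 11] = (3 5 9 12 11)(4 6)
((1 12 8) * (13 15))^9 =((1 12 8)(13 15))^9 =(13 15)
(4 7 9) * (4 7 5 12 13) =(4 5 12 13)(7 9) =[0, 1, 2, 3, 5, 12, 6, 9, 8, 7, 10, 11, 13, 4]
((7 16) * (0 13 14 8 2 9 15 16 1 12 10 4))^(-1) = ((0 13 14 8 2 9 15 16 7 1 12 10 4))^(-1) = (0 4 10 12 1 7 16 15 9 2 8 14 13)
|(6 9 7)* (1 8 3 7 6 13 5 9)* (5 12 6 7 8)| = 14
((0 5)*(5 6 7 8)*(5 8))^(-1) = ((8)(0 6 7 5))^(-1) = (8)(0 5 7 6)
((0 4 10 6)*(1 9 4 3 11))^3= ((0 3 11 1 9 4 10 6))^3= (0 1 10 3 9 6 11 4)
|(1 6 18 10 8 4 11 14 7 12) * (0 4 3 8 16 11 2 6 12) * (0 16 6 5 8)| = |(0 4 2 5 8 3)(1 12)(6 18 10)(7 16 11 14)| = 12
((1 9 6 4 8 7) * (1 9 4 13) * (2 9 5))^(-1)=(1 13 6 9 2 5 7 8 4)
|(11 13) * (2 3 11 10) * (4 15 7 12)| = |(2 3 11 13 10)(4 15 7 12)| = 20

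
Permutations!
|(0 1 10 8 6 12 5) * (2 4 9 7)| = |(0 1 10 8 6 12 5)(2 4 9 7)| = 28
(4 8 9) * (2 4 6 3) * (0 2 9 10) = [2, 1, 4, 9, 8, 5, 3, 7, 10, 6, 0] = (0 2 4 8 10)(3 9 6)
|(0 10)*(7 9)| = 2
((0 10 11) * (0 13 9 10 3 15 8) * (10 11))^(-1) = (0 8 15 3)(9 13 11)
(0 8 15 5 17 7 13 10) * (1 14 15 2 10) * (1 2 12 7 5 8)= [1, 14, 10, 3, 4, 17, 6, 13, 12, 9, 0, 11, 7, 2, 15, 8, 16, 5]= (0 1 14 15 8 12 7 13 2 10)(5 17)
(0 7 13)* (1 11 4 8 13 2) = (0 7 2 1 11 4 8 13) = [7, 11, 1, 3, 8, 5, 6, 2, 13, 9, 10, 4, 12, 0]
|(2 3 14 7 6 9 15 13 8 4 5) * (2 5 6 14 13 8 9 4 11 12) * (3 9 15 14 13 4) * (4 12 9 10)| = |(2 10 4 6 3 12)(7 13 15 8 11 9 14)| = 42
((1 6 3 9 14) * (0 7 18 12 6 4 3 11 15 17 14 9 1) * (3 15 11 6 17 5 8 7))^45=((0 3 1 4 15 5 8 7 18 12 17 14))^45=(0 12 8 4)(1 14 18 5)(3 17 7 15)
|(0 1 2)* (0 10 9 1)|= 4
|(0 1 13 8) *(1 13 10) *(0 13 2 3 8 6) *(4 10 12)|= 12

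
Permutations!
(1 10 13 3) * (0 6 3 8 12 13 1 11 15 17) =(0 6 3 11 15 17)(1 10)(8 12 13) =[6, 10, 2, 11, 4, 5, 3, 7, 12, 9, 1, 15, 13, 8, 14, 17, 16, 0]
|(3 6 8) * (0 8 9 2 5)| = |(0 8 3 6 9 2 5)| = 7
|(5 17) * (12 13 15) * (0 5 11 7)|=|(0 5 17 11 7)(12 13 15)|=15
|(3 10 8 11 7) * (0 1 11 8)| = 6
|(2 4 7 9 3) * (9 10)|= |(2 4 7 10 9 3)|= 6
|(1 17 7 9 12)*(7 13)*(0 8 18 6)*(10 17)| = |(0 8 18 6)(1 10 17 13 7 9 12)| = 28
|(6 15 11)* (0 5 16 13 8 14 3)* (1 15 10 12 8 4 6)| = 33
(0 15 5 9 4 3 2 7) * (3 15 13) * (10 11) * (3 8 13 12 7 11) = (0 12 7)(2 11 10 3)(4 15 5 9)(8 13) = [12, 1, 11, 2, 15, 9, 6, 0, 13, 4, 3, 10, 7, 8, 14, 5]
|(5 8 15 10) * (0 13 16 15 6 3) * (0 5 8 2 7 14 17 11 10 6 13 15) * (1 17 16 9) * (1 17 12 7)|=|(0 15 6 3 5 2 1 12 7 14 16)(8 13 9 17 11 10)|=66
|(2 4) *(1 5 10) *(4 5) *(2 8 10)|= 4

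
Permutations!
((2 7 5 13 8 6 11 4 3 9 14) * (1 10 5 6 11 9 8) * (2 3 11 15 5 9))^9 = ((1 10 9 14 3 8 15 5 13)(2 7 6)(4 11))^9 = (15)(4 11)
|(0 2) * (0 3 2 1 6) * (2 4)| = 3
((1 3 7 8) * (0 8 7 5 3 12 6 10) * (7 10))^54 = (0 7 12 8 10 6 1)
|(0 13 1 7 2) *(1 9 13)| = 4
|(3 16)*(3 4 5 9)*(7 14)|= 10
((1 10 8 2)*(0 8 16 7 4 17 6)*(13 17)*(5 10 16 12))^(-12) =(0 17 4 16 2)(1 8 6 13 7)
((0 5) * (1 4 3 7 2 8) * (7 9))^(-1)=(0 5)(1 8 2 7 9 3 4)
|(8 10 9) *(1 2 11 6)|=12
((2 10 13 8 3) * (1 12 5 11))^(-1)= ((1 12 5 11)(2 10 13 8 3))^(-1)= (1 11 5 12)(2 3 8 13 10)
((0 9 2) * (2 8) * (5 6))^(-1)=(0 2 8 9)(5 6)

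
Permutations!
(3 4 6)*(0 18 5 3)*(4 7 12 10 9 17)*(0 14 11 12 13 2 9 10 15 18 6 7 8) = (0 6 14 11 12 15 18 5 3 8)(2 9 17 4 7 13) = [6, 1, 9, 8, 7, 3, 14, 13, 0, 17, 10, 12, 15, 2, 11, 18, 16, 4, 5]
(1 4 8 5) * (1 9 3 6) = (1 4 8 5 9 3 6) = [0, 4, 2, 6, 8, 9, 1, 7, 5, 3]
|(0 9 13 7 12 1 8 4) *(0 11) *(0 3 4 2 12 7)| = 12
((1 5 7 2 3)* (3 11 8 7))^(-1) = (1 3 5)(2 7 8 11)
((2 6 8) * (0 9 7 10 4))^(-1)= (0 4 10 7 9)(2 8 6)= ((0 9 7 10 4)(2 6 8))^(-1)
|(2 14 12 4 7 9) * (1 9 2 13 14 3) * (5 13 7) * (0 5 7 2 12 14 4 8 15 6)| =|(0 5 13 4 7 12 8 15 6)(1 9 2 3)| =36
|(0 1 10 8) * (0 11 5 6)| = 7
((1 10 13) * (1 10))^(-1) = ((10 13))^(-1) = (10 13)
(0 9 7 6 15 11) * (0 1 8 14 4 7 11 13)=(0 9 11 1 8 14 4 7 6 15 13)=[9, 8, 2, 3, 7, 5, 15, 6, 14, 11, 10, 1, 12, 0, 4, 13]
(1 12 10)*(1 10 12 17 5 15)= [0, 17, 2, 3, 4, 15, 6, 7, 8, 9, 10, 11, 12, 13, 14, 1, 16, 5]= (1 17 5 15)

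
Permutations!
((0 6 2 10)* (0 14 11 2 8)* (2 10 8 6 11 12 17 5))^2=(0 10 12 5 8 11 14 17 2)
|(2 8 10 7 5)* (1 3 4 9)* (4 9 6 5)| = 21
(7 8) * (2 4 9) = (2 4 9)(7 8) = [0, 1, 4, 3, 9, 5, 6, 8, 7, 2]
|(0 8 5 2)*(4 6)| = 4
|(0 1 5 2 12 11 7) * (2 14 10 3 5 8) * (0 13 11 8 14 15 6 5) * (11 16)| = |(0 1 14 10 3)(2 12 8)(5 15 6)(7 13 16 11)| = 60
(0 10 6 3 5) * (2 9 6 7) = (0 10 7 2 9 6 3 5) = [10, 1, 9, 5, 4, 0, 3, 2, 8, 6, 7]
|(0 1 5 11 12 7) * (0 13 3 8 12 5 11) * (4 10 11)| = |(0 1 4 10 11 5)(3 8 12 7 13)| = 30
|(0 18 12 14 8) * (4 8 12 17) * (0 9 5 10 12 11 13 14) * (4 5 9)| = |(0 18 17 5 10 12)(4 8)(11 13 14)| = 6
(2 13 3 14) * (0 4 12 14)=(0 4 12 14 2 13 3)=[4, 1, 13, 0, 12, 5, 6, 7, 8, 9, 10, 11, 14, 3, 2]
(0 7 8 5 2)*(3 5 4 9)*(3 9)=(9)(0 7 8 4 3 5 2)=[7, 1, 0, 5, 3, 2, 6, 8, 4, 9]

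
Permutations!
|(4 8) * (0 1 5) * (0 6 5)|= 2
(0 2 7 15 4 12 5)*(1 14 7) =[2, 14, 1, 3, 12, 0, 6, 15, 8, 9, 10, 11, 5, 13, 7, 4] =(0 2 1 14 7 15 4 12 5)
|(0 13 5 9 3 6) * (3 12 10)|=|(0 13 5 9 12 10 3 6)|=8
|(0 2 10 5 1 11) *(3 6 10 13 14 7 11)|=|(0 2 13 14 7 11)(1 3 6 10 5)|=30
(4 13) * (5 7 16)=(4 13)(5 7 16)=[0, 1, 2, 3, 13, 7, 6, 16, 8, 9, 10, 11, 12, 4, 14, 15, 5]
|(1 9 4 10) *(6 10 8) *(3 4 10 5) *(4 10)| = |(1 9 4 8 6 5 3 10)| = 8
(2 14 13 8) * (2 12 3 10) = (2 14 13 8 12 3 10) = [0, 1, 14, 10, 4, 5, 6, 7, 12, 9, 2, 11, 3, 8, 13]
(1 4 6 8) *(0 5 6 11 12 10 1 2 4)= (0 5 6 8 2 4 11 12 10 1)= [5, 0, 4, 3, 11, 6, 8, 7, 2, 9, 1, 12, 10]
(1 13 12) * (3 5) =(1 13 12)(3 5) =[0, 13, 2, 5, 4, 3, 6, 7, 8, 9, 10, 11, 1, 12]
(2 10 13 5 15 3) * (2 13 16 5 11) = (2 10 16 5 15 3 13 11) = [0, 1, 10, 13, 4, 15, 6, 7, 8, 9, 16, 2, 12, 11, 14, 3, 5]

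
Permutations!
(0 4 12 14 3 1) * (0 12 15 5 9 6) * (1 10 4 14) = (0 14 3 10 4 15 5 9 6)(1 12) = [14, 12, 2, 10, 15, 9, 0, 7, 8, 6, 4, 11, 1, 13, 3, 5]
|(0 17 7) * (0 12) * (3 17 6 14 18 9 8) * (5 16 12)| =12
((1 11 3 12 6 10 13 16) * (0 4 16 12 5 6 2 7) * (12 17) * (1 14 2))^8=(0 16 2)(1 12 17 13 10 6 5 3 11)(4 14 7)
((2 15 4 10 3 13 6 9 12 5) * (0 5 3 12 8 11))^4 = ((0 5 2 15 4 10 12 3 13 6 9 8 11))^4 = (0 4 13 11 15 3 8 2 12 9 5 10 6)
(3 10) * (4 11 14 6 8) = (3 10)(4 11 14 6 8) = [0, 1, 2, 10, 11, 5, 8, 7, 4, 9, 3, 14, 12, 13, 6]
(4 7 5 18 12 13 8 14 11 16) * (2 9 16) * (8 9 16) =(2 16 4 7 5 18 12 13 9 8 14 11) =[0, 1, 16, 3, 7, 18, 6, 5, 14, 8, 10, 2, 13, 9, 11, 15, 4, 17, 12]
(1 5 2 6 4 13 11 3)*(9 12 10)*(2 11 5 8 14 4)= (1 8 14 4 13 5 11 3)(2 6)(9 12 10)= [0, 8, 6, 1, 13, 11, 2, 7, 14, 12, 9, 3, 10, 5, 4]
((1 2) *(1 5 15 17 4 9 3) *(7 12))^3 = ((1 2 5 15 17 4 9 3)(7 12))^3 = (1 15 9 2 17 3 5 4)(7 12)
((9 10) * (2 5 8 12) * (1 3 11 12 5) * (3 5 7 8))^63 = (1 11)(2 3)(5 12)(7 8)(9 10)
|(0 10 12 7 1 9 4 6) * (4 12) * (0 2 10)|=4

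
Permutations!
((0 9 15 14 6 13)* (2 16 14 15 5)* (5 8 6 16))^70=(16)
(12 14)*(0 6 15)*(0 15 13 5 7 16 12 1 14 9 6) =(1 14)(5 7 16 12 9 6 13) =[0, 14, 2, 3, 4, 7, 13, 16, 8, 6, 10, 11, 9, 5, 1, 15, 12]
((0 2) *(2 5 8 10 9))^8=((0 5 8 10 9 2))^8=(0 8 9)(2 5 10)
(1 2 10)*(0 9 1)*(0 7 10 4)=(0 9 1 2 4)(7 10)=[9, 2, 4, 3, 0, 5, 6, 10, 8, 1, 7]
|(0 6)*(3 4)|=2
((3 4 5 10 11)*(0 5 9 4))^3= ((0 5 10 11 3)(4 9))^3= (0 11 5 3 10)(4 9)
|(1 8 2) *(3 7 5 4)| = 12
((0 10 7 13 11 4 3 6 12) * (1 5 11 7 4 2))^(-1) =((0 10 4 3 6 12)(1 5 11 2)(7 13))^(-1) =(0 12 6 3 4 10)(1 2 11 5)(7 13)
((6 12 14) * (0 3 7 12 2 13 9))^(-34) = (0 7 14 2 9 3 12 6 13)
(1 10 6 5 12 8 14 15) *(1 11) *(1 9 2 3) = (1 10 6 5 12 8 14 15 11 9 2 3) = [0, 10, 3, 1, 4, 12, 5, 7, 14, 2, 6, 9, 8, 13, 15, 11]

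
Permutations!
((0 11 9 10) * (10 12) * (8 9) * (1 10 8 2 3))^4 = (0 1 2)(3 11 10)(8 9 12)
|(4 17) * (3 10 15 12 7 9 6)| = |(3 10 15 12 7 9 6)(4 17)| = 14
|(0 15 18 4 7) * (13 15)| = |(0 13 15 18 4 7)| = 6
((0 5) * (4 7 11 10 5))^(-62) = (0 10 7)(4 5 11) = ((0 4 7 11 10 5))^(-62)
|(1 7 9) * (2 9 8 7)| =|(1 2 9)(7 8)| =6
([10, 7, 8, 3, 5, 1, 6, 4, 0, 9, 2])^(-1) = [8, 5, 10, 3, 7, 4, 6, 1, 2, 9, 0]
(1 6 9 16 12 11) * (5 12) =(1 6 9 16 5 12 11) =[0, 6, 2, 3, 4, 12, 9, 7, 8, 16, 10, 1, 11, 13, 14, 15, 5]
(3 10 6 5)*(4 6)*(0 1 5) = (0 1 5 3 10 4 6) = [1, 5, 2, 10, 6, 3, 0, 7, 8, 9, 4]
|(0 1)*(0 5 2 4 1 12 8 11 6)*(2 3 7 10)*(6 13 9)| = 7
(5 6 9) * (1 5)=(1 5 6 9)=[0, 5, 2, 3, 4, 6, 9, 7, 8, 1]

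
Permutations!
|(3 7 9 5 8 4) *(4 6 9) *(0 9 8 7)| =|(0 9 5 7 4 3)(6 8)| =6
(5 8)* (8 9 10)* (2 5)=(2 5 9 10 8)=[0, 1, 5, 3, 4, 9, 6, 7, 2, 10, 8]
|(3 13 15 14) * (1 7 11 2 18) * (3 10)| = |(1 7 11 2 18)(3 13 15 14 10)| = 5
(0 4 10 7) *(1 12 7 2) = (0 4 10 2 1 12 7) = [4, 12, 1, 3, 10, 5, 6, 0, 8, 9, 2, 11, 7]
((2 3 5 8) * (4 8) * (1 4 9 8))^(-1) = (1 4)(2 8 9 5 3)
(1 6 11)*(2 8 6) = (1 2 8 6 11) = [0, 2, 8, 3, 4, 5, 11, 7, 6, 9, 10, 1]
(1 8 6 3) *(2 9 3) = (1 8 6 2 9 3) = [0, 8, 9, 1, 4, 5, 2, 7, 6, 3]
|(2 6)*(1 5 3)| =6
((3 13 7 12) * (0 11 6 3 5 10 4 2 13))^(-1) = (0 3 6 11)(2 4 10 5 12 7 13)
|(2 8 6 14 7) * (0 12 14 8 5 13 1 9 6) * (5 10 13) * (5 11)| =22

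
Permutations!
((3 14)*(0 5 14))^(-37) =((0 5 14 3))^(-37) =(0 3 14 5)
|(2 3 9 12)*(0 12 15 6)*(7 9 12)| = 15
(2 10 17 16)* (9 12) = (2 10 17 16)(9 12) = [0, 1, 10, 3, 4, 5, 6, 7, 8, 12, 17, 11, 9, 13, 14, 15, 2, 16]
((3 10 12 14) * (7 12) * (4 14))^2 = ((3 10 7 12 4 14))^2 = (3 7 4)(10 12 14)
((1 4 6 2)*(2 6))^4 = (6)(1 4 2)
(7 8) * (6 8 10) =(6 8 7 10) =[0, 1, 2, 3, 4, 5, 8, 10, 7, 9, 6]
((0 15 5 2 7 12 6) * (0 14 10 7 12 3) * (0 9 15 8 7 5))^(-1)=(0 15 9 3 7 8)(2 5 10 14 6 12)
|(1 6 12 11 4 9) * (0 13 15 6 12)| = 20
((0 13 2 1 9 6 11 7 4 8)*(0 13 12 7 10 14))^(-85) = ((0 12 7 4 8 13 2 1 9 6 11 10 14))^(-85) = (0 2 14 13 10 8 11 4 6 7 9 12 1)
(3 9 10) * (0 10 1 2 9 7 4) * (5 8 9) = (0 10 3 7 4)(1 2 5 8 9) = [10, 2, 5, 7, 0, 8, 6, 4, 9, 1, 3]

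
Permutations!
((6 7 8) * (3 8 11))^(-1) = ((3 8 6 7 11))^(-1) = (3 11 7 6 8)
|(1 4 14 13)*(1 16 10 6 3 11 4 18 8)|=24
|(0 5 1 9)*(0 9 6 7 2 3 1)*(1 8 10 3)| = 12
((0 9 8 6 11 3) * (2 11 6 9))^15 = (0 3 11 2)(8 9) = ((0 2 11 3)(8 9))^15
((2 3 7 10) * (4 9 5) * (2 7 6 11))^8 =((2 3 6 11)(4 9 5)(7 10))^8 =(11)(4 5 9)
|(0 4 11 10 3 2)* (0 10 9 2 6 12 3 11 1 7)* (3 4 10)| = |(0 10 11 9 2 3 6 12 4 1 7)| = 11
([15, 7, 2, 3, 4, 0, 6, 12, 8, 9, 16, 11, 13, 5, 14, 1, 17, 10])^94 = (0 7 5 1 13 15 12)(10 16 17)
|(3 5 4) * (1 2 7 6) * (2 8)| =|(1 8 2 7 6)(3 5 4)| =15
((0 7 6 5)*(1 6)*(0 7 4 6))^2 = ((0 4 6 5 7 1))^2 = (0 6 7)(1 4 5)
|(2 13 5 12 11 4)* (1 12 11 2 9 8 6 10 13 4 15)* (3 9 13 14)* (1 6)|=|(1 12 2 4 13 5 11 15 6 10 14 3 9 8)|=14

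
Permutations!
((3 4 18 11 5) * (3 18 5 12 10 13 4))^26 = ((4 5 18 11 12 10 13))^26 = (4 10 11 5 13 12 18)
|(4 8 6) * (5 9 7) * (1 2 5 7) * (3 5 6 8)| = |(1 2 6 4 3 5 9)| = 7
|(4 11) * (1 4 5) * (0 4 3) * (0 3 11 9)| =3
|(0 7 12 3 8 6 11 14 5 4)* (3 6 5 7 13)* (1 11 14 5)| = 8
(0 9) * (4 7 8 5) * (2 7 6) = (0 9)(2 7 8 5 4 6) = [9, 1, 7, 3, 6, 4, 2, 8, 5, 0]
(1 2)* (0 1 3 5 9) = [1, 2, 3, 5, 4, 9, 6, 7, 8, 0] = (0 1 2 3 5 9)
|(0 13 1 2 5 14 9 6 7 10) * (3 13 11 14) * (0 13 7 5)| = 12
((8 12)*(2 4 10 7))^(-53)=((2 4 10 7)(8 12))^(-53)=(2 7 10 4)(8 12)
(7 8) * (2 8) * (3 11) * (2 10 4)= (2 8 7 10 4)(3 11)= [0, 1, 8, 11, 2, 5, 6, 10, 7, 9, 4, 3]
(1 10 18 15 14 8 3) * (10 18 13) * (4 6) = (1 18 15 14 8 3)(4 6)(10 13) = [0, 18, 2, 1, 6, 5, 4, 7, 3, 9, 13, 11, 12, 10, 8, 14, 16, 17, 15]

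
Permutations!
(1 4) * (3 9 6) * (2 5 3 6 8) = (1 4)(2 5 3 9 8) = [0, 4, 5, 9, 1, 3, 6, 7, 2, 8]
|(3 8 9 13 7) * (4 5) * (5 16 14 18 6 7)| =|(3 8 9 13 5 4 16 14 18 6 7)| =11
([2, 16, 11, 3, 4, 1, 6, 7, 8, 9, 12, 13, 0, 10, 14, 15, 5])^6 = [0, 1, 2, 3, 4, 5, 6, 7, 8, 9, 10, 11, 12, 13, 14, 15, 16]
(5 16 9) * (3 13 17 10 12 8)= (3 13 17 10 12 8)(5 16 9)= [0, 1, 2, 13, 4, 16, 6, 7, 3, 5, 12, 11, 8, 17, 14, 15, 9, 10]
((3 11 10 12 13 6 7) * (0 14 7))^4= ((0 14 7 3 11 10 12 13 6))^4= (0 11 6 3 13 7 12 14 10)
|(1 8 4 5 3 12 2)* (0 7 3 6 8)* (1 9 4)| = 11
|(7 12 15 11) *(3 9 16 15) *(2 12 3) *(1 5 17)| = 6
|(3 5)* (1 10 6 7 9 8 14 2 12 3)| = 11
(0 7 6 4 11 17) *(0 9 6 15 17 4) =(0 7 15 17 9 6)(4 11) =[7, 1, 2, 3, 11, 5, 0, 15, 8, 6, 10, 4, 12, 13, 14, 17, 16, 9]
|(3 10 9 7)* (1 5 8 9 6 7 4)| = 20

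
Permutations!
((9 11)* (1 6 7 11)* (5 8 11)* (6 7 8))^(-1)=(1 9 11 8 6 5 7)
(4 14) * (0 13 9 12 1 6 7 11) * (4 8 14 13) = (0 4 13 9 12 1 6 7 11)(8 14) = [4, 6, 2, 3, 13, 5, 7, 11, 14, 12, 10, 0, 1, 9, 8]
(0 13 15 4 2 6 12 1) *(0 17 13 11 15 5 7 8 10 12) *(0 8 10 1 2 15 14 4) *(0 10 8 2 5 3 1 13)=(0 11 14 4 15 10 12 5 7 8 13 3 1 17)(2 6)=[11, 17, 6, 1, 15, 7, 2, 8, 13, 9, 12, 14, 5, 3, 4, 10, 16, 0]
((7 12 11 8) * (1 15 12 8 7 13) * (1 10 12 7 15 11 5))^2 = ((1 11 15 7 8 13 10 12 5))^2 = (1 15 8 10 5 11 7 13 12)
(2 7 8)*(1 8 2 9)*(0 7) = [7, 8, 0, 3, 4, 5, 6, 2, 9, 1] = (0 7 2)(1 8 9)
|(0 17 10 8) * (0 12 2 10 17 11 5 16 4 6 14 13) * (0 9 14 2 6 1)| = |(17)(0 11 5 16 4 1)(2 10 8 12 6)(9 14 13)| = 30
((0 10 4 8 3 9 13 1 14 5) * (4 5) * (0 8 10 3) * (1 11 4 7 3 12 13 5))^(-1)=(0 8 5 9 3 7 14 1 10 4 11 13 12)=((0 12 13 11 4 10 1 14 7 3 9 5 8))^(-1)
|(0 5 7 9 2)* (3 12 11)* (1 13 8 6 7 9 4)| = 12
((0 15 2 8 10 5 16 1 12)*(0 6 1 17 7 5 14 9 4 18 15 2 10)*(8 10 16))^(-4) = (0 17 4 2 7 18 10 5 15 14 8 16 9)(1 6 12)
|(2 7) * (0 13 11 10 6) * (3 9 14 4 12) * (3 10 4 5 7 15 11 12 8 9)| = |(0 13 12 10 6)(2 15 11 4 8 9 14 5 7)| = 45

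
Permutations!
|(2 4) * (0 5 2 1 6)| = 6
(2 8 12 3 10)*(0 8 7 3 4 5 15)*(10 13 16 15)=[8, 1, 7, 13, 5, 10, 6, 3, 12, 9, 2, 11, 4, 16, 14, 0, 15]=(0 8 12 4 5 10 2 7 3 13 16 15)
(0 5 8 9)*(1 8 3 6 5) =(0 1 8 9)(3 6 5) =[1, 8, 2, 6, 4, 3, 5, 7, 9, 0]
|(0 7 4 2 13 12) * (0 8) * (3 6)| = 14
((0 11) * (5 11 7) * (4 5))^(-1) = (0 11 5 4 7)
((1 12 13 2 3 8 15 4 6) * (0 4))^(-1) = ((0 4 6 1 12 13 2 3 8 15))^(-1) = (0 15 8 3 2 13 12 1 6 4)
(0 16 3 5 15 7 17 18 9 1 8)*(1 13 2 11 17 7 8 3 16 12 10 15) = (0 12 10 15 8)(1 3 5)(2 11 17 18 9 13) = [12, 3, 11, 5, 4, 1, 6, 7, 0, 13, 15, 17, 10, 2, 14, 8, 16, 18, 9]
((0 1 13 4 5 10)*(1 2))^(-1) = ((0 2 1 13 4 5 10))^(-1) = (0 10 5 4 13 1 2)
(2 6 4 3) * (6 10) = (2 10 6 4 3) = [0, 1, 10, 2, 3, 5, 4, 7, 8, 9, 6]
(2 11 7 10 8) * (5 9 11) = (2 5 9 11 7 10 8) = [0, 1, 5, 3, 4, 9, 6, 10, 2, 11, 8, 7]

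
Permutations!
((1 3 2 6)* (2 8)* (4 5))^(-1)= ((1 3 8 2 6)(4 5))^(-1)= (1 6 2 8 3)(4 5)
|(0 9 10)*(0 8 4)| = |(0 9 10 8 4)| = 5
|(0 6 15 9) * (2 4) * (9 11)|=10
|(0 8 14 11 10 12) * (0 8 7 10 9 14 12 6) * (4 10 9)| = 8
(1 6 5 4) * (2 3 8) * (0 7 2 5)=(0 7 2 3 8 5 4 1 6)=[7, 6, 3, 8, 1, 4, 0, 2, 5]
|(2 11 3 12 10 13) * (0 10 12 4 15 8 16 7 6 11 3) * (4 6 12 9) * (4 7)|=84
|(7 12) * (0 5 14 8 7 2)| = 7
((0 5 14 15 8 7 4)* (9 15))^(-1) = ((0 5 14 9 15 8 7 4))^(-1) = (0 4 7 8 15 9 14 5)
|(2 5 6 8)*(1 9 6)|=6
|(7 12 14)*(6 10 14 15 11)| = 7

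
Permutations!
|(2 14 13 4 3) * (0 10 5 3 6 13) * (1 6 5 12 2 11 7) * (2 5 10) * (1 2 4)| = 30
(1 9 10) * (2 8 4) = (1 9 10)(2 8 4) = [0, 9, 8, 3, 2, 5, 6, 7, 4, 10, 1]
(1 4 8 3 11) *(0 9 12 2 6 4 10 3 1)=[9, 10, 6, 11, 8, 5, 4, 7, 1, 12, 3, 0, 2]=(0 9 12 2 6 4 8 1 10 3 11)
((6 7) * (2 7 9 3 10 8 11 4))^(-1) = (2 4 11 8 10 3 9 6 7)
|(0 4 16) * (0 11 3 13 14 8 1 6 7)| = 11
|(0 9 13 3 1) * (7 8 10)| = 15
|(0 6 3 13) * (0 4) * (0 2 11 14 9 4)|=|(0 6 3 13)(2 11 14 9 4)|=20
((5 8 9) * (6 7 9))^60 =((5 8 6 7 9))^60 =(9)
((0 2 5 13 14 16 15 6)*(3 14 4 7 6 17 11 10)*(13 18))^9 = ((0 2 5 18 13 4 7 6)(3 14 16 15 17 11 10))^9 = (0 2 5 18 13 4 7 6)(3 16 17 10 14 15 11)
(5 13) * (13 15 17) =(5 15 17 13) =[0, 1, 2, 3, 4, 15, 6, 7, 8, 9, 10, 11, 12, 5, 14, 17, 16, 13]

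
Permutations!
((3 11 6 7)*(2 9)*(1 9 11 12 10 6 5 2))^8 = ((1 9)(2 11 5)(3 12 10 6 7))^8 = (2 5 11)(3 6 12 7 10)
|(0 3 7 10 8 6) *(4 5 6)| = |(0 3 7 10 8 4 5 6)| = 8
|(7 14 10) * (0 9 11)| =3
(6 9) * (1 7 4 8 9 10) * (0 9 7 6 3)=(0 9 3)(1 6 10)(4 8 7)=[9, 6, 2, 0, 8, 5, 10, 4, 7, 3, 1]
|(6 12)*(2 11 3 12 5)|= |(2 11 3 12 6 5)|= 6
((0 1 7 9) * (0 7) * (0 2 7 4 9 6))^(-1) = ((0 1 2 7 6)(4 9))^(-1) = (0 6 7 2 1)(4 9)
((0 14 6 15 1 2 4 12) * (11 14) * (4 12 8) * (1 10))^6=(0 1 6)(2 15 11)(10 14 12)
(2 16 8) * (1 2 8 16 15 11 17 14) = (1 2 15 11 17 14) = [0, 2, 15, 3, 4, 5, 6, 7, 8, 9, 10, 17, 12, 13, 1, 11, 16, 14]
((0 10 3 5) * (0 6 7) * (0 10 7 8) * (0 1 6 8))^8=(10)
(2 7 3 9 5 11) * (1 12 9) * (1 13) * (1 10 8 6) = (1 12 9 5 11 2 7 3 13 10 8 6) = [0, 12, 7, 13, 4, 11, 1, 3, 6, 5, 8, 2, 9, 10]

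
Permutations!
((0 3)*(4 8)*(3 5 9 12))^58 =(0 12 5 3 9)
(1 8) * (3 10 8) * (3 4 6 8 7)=[0, 4, 2, 10, 6, 5, 8, 3, 1, 9, 7]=(1 4 6 8)(3 10 7)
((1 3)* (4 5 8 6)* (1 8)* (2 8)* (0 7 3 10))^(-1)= ((0 7 3 2 8 6 4 5 1 10))^(-1)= (0 10 1 5 4 6 8 2 3 7)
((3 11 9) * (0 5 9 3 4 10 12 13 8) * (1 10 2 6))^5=(0 6 8 2 13 4 12 9 10 5 1)(3 11)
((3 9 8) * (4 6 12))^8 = ((3 9 8)(4 6 12))^8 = (3 8 9)(4 12 6)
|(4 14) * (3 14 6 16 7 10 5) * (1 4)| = |(1 4 6 16 7 10 5 3 14)| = 9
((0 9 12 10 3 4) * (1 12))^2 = (0 1 10 4 9 12 3)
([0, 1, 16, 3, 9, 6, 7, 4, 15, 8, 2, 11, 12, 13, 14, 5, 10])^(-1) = (2 10 16)(4 7 6 5 15 8 9)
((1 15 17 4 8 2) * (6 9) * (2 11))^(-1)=((1 15 17 4 8 11 2)(6 9))^(-1)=(1 2 11 8 4 17 15)(6 9)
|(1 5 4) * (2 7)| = 6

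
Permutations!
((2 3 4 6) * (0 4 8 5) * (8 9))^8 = (9)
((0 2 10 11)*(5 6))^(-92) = (11)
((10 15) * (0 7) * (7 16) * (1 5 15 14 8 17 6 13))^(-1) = (0 7 16)(1 13 6 17 8 14 10 15 5)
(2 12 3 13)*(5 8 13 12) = (2 5 8 13)(3 12) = [0, 1, 5, 12, 4, 8, 6, 7, 13, 9, 10, 11, 3, 2]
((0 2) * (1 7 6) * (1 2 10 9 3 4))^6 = ((0 10 9 3 4 1 7 6 2))^6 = (0 7 3)(1 9 2)(4 10 6)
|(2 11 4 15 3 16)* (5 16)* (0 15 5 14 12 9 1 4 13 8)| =|(0 15 3 14 12 9 1 4 5 16 2 11 13 8)| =14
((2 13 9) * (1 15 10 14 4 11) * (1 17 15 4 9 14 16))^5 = (1 10 17 4 16 15 11)(2 13 14 9)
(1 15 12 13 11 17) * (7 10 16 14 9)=(1 15 12 13 11 17)(7 10 16 14 9)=[0, 15, 2, 3, 4, 5, 6, 10, 8, 7, 16, 17, 13, 11, 9, 12, 14, 1]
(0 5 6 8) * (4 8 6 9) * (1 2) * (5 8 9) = [8, 2, 1, 3, 9, 5, 6, 7, 0, 4] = (0 8)(1 2)(4 9)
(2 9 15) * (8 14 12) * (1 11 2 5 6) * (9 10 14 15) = (1 11 2 10 14 12 8 15 5 6) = [0, 11, 10, 3, 4, 6, 1, 7, 15, 9, 14, 2, 8, 13, 12, 5]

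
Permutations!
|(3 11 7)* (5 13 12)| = 3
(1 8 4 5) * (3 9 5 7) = (1 8 4 7 3 9 5) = [0, 8, 2, 9, 7, 1, 6, 3, 4, 5]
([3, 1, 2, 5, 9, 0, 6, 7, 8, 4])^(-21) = (4 9)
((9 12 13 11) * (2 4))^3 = ((2 4)(9 12 13 11))^3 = (2 4)(9 11 13 12)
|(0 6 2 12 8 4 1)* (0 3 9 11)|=10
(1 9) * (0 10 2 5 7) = [10, 9, 5, 3, 4, 7, 6, 0, 8, 1, 2] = (0 10 2 5 7)(1 9)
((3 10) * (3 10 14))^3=(3 14)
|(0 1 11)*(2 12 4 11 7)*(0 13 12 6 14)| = |(0 1 7 2 6 14)(4 11 13 12)| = 12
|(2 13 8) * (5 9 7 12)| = |(2 13 8)(5 9 7 12)| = 12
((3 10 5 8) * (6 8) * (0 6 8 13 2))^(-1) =((0 6 13 2)(3 10 5 8))^(-1) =(0 2 13 6)(3 8 5 10)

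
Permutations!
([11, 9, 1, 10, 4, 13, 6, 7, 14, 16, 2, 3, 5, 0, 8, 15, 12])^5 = (0 1 13 2 5 10 12 3 16 11 9)(8 14)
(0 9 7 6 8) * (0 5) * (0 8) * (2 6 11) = (0 9 7 11 2 6)(5 8) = [9, 1, 6, 3, 4, 8, 0, 11, 5, 7, 10, 2]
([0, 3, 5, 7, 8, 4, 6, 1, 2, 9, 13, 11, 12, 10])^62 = (13)(1 7 3)(2 4)(5 8)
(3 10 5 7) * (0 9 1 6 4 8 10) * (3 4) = (0 9 1 6 3)(4 8 10 5 7) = [9, 6, 2, 0, 8, 7, 3, 4, 10, 1, 5]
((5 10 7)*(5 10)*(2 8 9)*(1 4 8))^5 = (7 10)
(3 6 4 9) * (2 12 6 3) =(2 12 6 4 9) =[0, 1, 12, 3, 9, 5, 4, 7, 8, 2, 10, 11, 6]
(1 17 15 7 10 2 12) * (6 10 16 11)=(1 17 15 7 16 11 6 10 2 12)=[0, 17, 12, 3, 4, 5, 10, 16, 8, 9, 2, 6, 1, 13, 14, 7, 11, 15]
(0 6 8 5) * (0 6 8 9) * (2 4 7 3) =(0 8 5 6 9)(2 4 7 3) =[8, 1, 4, 2, 7, 6, 9, 3, 5, 0]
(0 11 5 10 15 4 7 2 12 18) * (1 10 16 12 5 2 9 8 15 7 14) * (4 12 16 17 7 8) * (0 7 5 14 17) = (0 11 2 14 1 10 8 15 12 18 7 9 4 17 5) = [11, 10, 14, 3, 17, 0, 6, 9, 15, 4, 8, 2, 18, 13, 1, 12, 16, 5, 7]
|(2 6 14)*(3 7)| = |(2 6 14)(3 7)| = 6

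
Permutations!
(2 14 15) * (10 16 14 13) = (2 13 10 16 14 15) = [0, 1, 13, 3, 4, 5, 6, 7, 8, 9, 16, 11, 12, 10, 15, 2, 14]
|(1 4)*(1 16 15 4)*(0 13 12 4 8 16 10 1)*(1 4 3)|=30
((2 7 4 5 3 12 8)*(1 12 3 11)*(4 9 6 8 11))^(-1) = (1 11 12)(2 8 6 9 7)(4 5)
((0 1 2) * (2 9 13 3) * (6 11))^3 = ((0 1 9 13 3 2)(6 11))^3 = (0 13)(1 3)(2 9)(6 11)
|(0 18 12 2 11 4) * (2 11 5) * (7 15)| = 10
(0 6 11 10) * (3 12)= [6, 1, 2, 12, 4, 5, 11, 7, 8, 9, 0, 10, 3]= (0 6 11 10)(3 12)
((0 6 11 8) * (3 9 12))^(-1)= (0 8 11 6)(3 12 9)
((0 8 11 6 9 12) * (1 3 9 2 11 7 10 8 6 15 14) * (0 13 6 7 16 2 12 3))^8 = ((0 7 10 8 16 2 11 15 14 1)(3 9)(6 12 13))^8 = (0 14 11 16 10)(1 15 2 8 7)(6 13 12)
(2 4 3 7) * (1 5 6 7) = [0, 5, 4, 1, 3, 6, 7, 2] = (1 5 6 7 2 4 3)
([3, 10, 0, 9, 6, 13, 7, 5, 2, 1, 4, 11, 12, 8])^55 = (0 7 9 13 10 2 6 3 5 1 8 4)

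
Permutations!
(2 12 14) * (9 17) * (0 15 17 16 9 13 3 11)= [15, 1, 12, 11, 4, 5, 6, 7, 8, 16, 10, 0, 14, 3, 2, 17, 9, 13]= (0 15 17 13 3 11)(2 12 14)(9 16)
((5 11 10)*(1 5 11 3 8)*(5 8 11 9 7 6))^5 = ((1 8)(3 11 10 9 7 6 5))^5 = (1 8)(3 6 9 11 5 7 10)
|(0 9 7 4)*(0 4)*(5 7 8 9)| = 6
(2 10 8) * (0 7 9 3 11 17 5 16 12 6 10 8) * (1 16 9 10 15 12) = (0 7 10)(1 16)(2 8)(3 11 17 5 9)(6 15 12) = [7, 16, 8, 11, 4, 9, 15, 10, 2, 3, 0, 17, 6, 13, 14, 12, 1, 5]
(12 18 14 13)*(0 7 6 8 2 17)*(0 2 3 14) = (0 7 6 8 3 14 13 12 18)(2 17) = [7, 1, 17, 14, 4, 5, 8, 6, 3, 9, 10, 11, 18, 12, 13, 15, 16, 2, 0]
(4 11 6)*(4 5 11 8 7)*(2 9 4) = [0, 1, 9, 3, 8, 11, 5, 2, 7, 4, 10, 6] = (2 9 4 8 7)(5 11 6)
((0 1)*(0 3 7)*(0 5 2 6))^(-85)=((0 1 3 7 5 2 6))^(-85)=(0 6 2 5 7 3 1)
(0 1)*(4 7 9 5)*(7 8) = (0 1)(4 8 7 9 5) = [1, 0, 2, 3, 8, 4, 6, 9, 7, 5]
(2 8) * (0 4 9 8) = [4, 1, 0, 3, 9, 5, 6, 7, 2, 8] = (0 4 9 8 2)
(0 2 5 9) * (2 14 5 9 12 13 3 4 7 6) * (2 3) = [14, 1, 9, 4, 7, 12, 3, 6, 8, 0, 10, 11, 13, 2, 5] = (0 14 5 12 13 2 9)(3 4 7 6)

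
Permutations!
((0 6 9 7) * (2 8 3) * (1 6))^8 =(0 9 1 7 6)(2 3 8)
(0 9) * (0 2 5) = (0 9 2 5) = [9, 1, 5, 3, 4, 0, 6, 7, 8, 2]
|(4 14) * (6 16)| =2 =|(4 14)(6 16)|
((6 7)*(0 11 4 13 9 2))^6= ((0 11 4 13 9 2)(6 7))^6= (13)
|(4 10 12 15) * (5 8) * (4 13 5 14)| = |(4 10 12 15 13 5 8 14)| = 8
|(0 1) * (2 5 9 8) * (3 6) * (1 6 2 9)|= 6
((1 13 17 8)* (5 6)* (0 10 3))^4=((0 10 3)(1 13 17 8)(5 6))^4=(17)(0 10 3)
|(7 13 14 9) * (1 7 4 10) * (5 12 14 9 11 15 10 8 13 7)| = 28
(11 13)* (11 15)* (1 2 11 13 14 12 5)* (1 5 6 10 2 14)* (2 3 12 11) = (1 14 11)(3 12 6 10)(13 15) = [0, 14, 2, 12, 4, 5, 10, 7, 8, 9, 3, 1, 6, 15, 11, 13]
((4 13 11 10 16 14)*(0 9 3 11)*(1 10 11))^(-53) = (0 9 3 1 10 16 14 4 13)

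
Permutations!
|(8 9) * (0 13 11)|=6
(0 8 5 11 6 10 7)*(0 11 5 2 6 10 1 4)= [8, 4, 6, 3, 0, 5, 1, 11, 2, 9, 7, 10]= (0 8 2 6 1 4)(7 11 10)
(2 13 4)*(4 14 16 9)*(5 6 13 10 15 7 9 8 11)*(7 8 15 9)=(2 10 9 4)(5 6 13 14 16 15 8 11)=[0, 1, 10, 3, 2, 6, 13, 7, 11, 4, 9, 5, 12, 14, 16, 8, 15]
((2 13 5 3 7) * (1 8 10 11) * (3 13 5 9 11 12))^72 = ((1 8 10 12 3 7 2 5 13 9 11))^72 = (1 2 8 5 10 13 12 9 3 11 7)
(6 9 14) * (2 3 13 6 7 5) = [0, 1, 3, 13, 4, 2, 9, 5, 8, 14, 10, 11, 12, 6, 7] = (2 3 13 6 9 14 7 5)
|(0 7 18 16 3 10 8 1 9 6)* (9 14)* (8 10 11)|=11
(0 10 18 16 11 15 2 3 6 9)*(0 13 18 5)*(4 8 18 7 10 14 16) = [14, 1, 3, 6, 8, 0, 9, 10, 18, 13, 5, 15, 12, 7, 16, 2, 11, 17, 4] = (0 14 16 11 15 2 3 6 9 13 7 10 5)(4 8 18)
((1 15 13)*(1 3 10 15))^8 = (15)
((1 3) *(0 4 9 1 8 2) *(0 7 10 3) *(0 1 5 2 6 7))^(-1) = ((0 4 9 5 2)(3 8 6 7 10))^(-1) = (0 2 5 9 4)(3 10 7 6 8)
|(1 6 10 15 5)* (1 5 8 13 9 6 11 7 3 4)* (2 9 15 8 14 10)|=15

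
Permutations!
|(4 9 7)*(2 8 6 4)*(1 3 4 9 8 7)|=|(1 3 4 8 6 9)(2 7)|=6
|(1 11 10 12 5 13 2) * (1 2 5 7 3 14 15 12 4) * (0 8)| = 20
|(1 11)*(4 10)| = |(1 11)(4 10)| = 2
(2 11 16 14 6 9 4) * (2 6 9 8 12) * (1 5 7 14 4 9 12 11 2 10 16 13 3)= (1 5 7 14 12 10 16 4 6 8 11 13 3)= [0, 5, 2, 1, 6, 7, 8, 14, 11, 9, 16, 13, 10, 3, 12, 15, 4]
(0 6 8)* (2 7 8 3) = (0 6 3 2 7 8) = [6, 1, 7, 2, 4, 5, 3, 8, 0]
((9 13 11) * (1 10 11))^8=(1 9 10 13 11)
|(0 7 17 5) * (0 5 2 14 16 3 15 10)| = |(0 7 17 2 14 16 3 15 10)| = 9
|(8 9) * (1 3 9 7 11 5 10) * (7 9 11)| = 10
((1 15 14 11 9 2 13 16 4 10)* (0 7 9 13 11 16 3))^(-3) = ((0 7 9 2 11 13 3)(1 15 14 16 4 10))^(-3) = (0 11 7 13 9 3 2)(1 16)(4 15)(10 14)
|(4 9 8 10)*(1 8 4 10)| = 2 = |(10)(1 8)(4 9)|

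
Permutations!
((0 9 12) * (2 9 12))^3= (0 12)(2 9)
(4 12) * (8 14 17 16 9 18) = (4 12)(8 14 17 16 9 18) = [0, 1, 2, 3, 12, 5, 6, 7, 14, 18, 10, 11, 4, 13, 17, 15, 9, 16, 8]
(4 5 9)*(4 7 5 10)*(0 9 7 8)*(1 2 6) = (0 9 8)(1 2 6)(4 10)(5 7) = [9, 2, 6, 3, 10, 7, 1, 5, 0, 8, 4]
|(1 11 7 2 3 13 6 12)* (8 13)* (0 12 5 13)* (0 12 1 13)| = |(0 1 11 7 2 3 8 12 13 6 5)| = 11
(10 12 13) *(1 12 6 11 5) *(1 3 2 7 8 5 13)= (1 12)(2 7 8 5 3)(6 11 13 10)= [0, 12, 7, 2, 4, 3, 11, 8, 5, 9, 6, 13, 1, 10]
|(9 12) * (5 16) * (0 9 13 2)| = |(0 9 12 13 2)(5 16)| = 10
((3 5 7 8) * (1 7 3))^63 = (8)(3 5)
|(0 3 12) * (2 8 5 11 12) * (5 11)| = 6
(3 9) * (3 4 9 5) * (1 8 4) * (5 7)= [0, 8, 2, 7, 9, 3, 6, 5, 4, 1]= (1 8 4 9)(3 7 5)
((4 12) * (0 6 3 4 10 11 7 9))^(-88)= (0 3 12 11 9 6 4 10 7)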